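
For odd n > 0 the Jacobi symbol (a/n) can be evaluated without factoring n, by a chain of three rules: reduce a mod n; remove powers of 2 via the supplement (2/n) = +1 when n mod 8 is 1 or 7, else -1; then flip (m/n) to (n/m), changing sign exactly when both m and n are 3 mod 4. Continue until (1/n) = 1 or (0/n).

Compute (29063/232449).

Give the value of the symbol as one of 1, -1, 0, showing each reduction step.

flip (29063/232449) -> (232449/29063): both odd, 29063 mod 4 = 3, 232449 mod 4 = 1, so the flip contributes +1; sign now +1
(232449/29063): 232449 mod 29063 = 29008, so (232449/29063) = (29008/29063)
factor out 2^4: 29008 = 2^4·1813; with 29063 mod 8 = 7, (2/29063) = +1; sign now +1; continue with (1813/29063)
flip (1813/29063) -> (29063/1813): both odd, 1813 mod 4 = 1, 29063 mod 4 = 3, so the flip contributes +1; sign now +1
(29063/1813): 29063 mod 1813 = 55, so (29063/1813) = (55/1813)
flip (55/1813) -> (1813/55): both odd, 55 mod 4 = 3, 1813 mod 4 = 1, so the flip contributes +1; sign now +1
(1813/55): 1813 mod 55 = 53, so (1813/55) = (53/55)
flip (53/55) -> (55/53): both odd, 53 mod 4 = 1, 55 mod 4 = 3, so the flip contributes +1; sign now +1
(55/53): 55 mod 53 = 2, so (55/53) = (2/53)
factor out 2^1: 2 = 2^1·1; with 53 mod 8 = 5, (2/53) = -1; sign now -1; continue with (1/53)
reached (1/53) = 1, so the symbol is -1

-1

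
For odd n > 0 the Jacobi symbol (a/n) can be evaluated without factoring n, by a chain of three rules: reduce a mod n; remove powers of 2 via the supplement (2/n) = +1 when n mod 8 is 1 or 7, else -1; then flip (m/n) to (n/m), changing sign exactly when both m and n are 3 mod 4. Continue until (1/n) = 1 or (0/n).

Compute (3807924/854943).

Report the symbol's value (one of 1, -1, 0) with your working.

0

(3807924/854943): 3807924 mod 854943 = 388152, so (3807924/854943) = (388152/854943)
factor out 2^3: 388152 = 2^3·48519; with 854943 mod 8 = 7, (2/854943) = +1; sign now +1; continue with (48519/854943)
flip (48519/854943) -> (854943/48519): both odd, 48519 mod 4 = 3, 854943 mod 4 = 3, so the flip contributes -1; sign now -1
(854943/48519): 854943 mod 48519 = 30120, so (854943/48519) = (30120/48519)
factor out 2^3: 30120 = 2^3·3765; with 48519 mod 8 = 7, (2/48519) = +1; sign now -1; continue with (3765/48519)
flip (3765/48519) -> (48519/3765): both odd, 3765 mod 4 = 1, 48519 mod 4 = 3, so the flip contributes +1; sign now -1
(48519/3765): 48519 mod 3765 = 3339, so (48519/3765) = (3339/3765)
flip (3339/3765) -> (3765/3339): both odd, 3339 mod 4 = 3, 3765 mod 4 = 1, so the flip contributes +1; sign now -1
(3765/3339): 3765 mod 3339 = 426, so (3765/3339) = (426/3339)
factor out 2^1: 426 = 2^1·213; with 3339 mod 8 = 3, (2/3339) = -1; sign now +1; continue with (213/3339)
flip (213/3339) -> (3339/213): both odd, 213 mod 4 = 1, 3339 mod 4 = 3, so the flip contributes +1; sign now +1
(3339/213): 3339 mod 213 = 144, so (3339/213) = (144/213)
factor out 2^4: 144 = 2^4·9; with 213 mod 8 = 5, (2/213) = -1; sign now +1; continue with (9/213)
flip (9/213) -> (213/9): both odd, 9 mod 4 = 1, 213 mod 4 = 1, so the flip contributes +1; sign now +1
(213/9): 213 mod 9 = 6, so (213/9) = (6/9)
factor out 2^1: 6 = 2^1·3; with 9 mod 8 = 1, (2/9) = +1; sign now +1; continue with (3/9)
flip (3/9) -> (9/3): both odd, 3 mod 4 = 3, 9 mod 4 = 1, so the flip contributes +1; sign now +1
(9/3): 9 mod 3 = 0, so (9/3) = (0/3)
reached (0/3); gcd(a, n) > 1, so (0/3) = 0 and the symbol is 0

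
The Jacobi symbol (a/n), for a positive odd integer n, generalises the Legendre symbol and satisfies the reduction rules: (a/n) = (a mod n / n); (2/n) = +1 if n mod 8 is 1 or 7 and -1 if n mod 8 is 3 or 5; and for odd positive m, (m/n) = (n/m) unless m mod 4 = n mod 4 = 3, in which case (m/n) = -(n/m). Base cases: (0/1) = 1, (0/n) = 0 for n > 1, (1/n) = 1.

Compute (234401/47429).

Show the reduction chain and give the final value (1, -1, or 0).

(234401/47429): 234401 mod 47429 = 44685, so (234401/47429) = (44685/47429)
flip (44685/47429) -> (47429/44685): both odd, 44685 mod 4 = 1, 47429 mod 4 = 1, so the flip contributes +1; sign now +1
(47429/44685): 47429 mod 44685 = 2744, so (47429/44685) = (2744/44685)
factor out 2^3: 2744 = 2^3·343; with 44685 mod 8 = 5, (2/44685) = -1; sign now -1; continue with (343/44685)
flip (343/44685) -> (44685/343): both odd, 343 mod 4 = 3, 44685 mod 4 = 1, so the flip contributes +1; sign now -1
(44685/343): 44685 mod 343 = 95, so (44685/343) = (95/343)
flip (95/343) -> (343/95): both odd, 95 mod 4 = 3, 343 mod 4 = 3, so the flip contributes -1; sign now +1
(343/95): 343 mod 95 = 58, so (343/95) = (58/95)
factor out 2^1: 58 = 2^1·29; with 95 mod 8 = 7, (2/95) = +1; sign now +1; continue with (29/95)
flip (29/95) -> (95/29): both odd, 29 mod 4 = 1, 95 mod 4 = 3, so the flip contributes +1; sign now +1
(95/29): 95 mod 29 = 8, so (95/29) = (8/29)
factor out 2^3: 8 = 2^3·1; with 29 mod 8 = 5, (2/29) = -1; sign now -1; continue with (1/29)
reached (1/29) = 1, so the symbol is -1

-1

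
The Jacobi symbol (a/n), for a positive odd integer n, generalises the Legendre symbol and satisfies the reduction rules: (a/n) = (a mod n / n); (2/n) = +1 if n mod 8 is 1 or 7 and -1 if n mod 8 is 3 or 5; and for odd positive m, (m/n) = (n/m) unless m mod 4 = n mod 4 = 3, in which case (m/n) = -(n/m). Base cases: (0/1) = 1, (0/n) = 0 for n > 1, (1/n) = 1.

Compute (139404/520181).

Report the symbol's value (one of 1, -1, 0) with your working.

-1

139404 = 2^2·34851; (2/520181) = -1 since 520181 mod 8 = 5, so (139404/520181) = (-1)^2·(34851/520181); sign now +1
reciprocity: (34851/520181) = +1·(520181/34851) since 34851 mod 4 = 3, 520181 mod 4 = 1; sign now +1
(520181/34851) = (32267/34851)   [reduce mod 34851]
reciprocity: (32267/34851) = -1·(34851/32267) since 32267 mod 4 = 3, 34851 mod 4 = 3; sign now -1
(34851/32267) = (2584/32267)   [reduce mod 32267]
2584 = 2^3·323; (2/32267) = -1 since 32267 mod 8 = 3, so (2584/32267) = (-1)^3·(323/32267); sign now +1
reciprocity: (323/32267) = -1·(32267/323) since 323 mod 4 = 3, 32267 mod 4 = 3; sign now -1
(32267/323) = (290/323)   [reduce mod 323]
290 = 2^1·145; (2/323) = -1 since 323 mod 8 = 3, so (290/323) = (-1)^1·(145/323); sign now +1
reciprocity: (145/323) = +1·(323/145) since 145 mod 4 = 1, 323 mod 4 = 3; sign now +1
(323/145) = (33/145)   [reduce mod 145]
reciprocity: (33/145) = +1·(145/33) since 33 mod 4 = 1, 145 mod 4 = 1; sign now +1
(145/33) = (13/33)   [reduce mod 33]
reciprocity: (13/33) = +1·(33/13) since 13 mod 4 = 1, 33 mod 4 = 1; sign now +1
(33/13) = (7/13)   [reduce mod 13]
reciprocity: (7/13) = +1·(13/7) since 7 mod 4 = 3, 13 mod 4 = 1; sign now +1
(13/7) = (6/7)   [reduce mod 7]
6 = 2^1·3; (2/7) = +1 since 7 mod 8 = 7, so (6/7) = (+1)^1·(3/7); sign now +1
reciprocity: (3/7) = -1·(7/3) since 3 mod 4 = 3, 7 mod 4 = 3; sign now -1
(7/3) = (1/3)   [reduce mod 3]
(1/3) = 1; final value = sign = -1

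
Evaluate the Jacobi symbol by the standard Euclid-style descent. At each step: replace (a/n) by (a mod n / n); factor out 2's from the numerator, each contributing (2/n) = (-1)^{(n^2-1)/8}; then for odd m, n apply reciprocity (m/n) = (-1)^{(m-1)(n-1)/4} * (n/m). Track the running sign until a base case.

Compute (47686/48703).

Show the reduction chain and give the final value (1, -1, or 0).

0

factor out 2^1: 47686 = 2^1·23843; with 48703 mod 8 = 7, (2/48703) = +1; sign now +1; continue with (23843/48703)
flip (23843/48703) -> (48703/23843): both odd, 23843 mod 4 = 3, 48703 mod 4 = 3, so the flip contributes -1; sign now -1
(48703/23843): 48703 mod 23843 = 1017, so (48703/23843) = (1017/23843)
flip (1017/23843) -> (23843/1017): both odd, 1017 mod 4 = 1, 23843 mod 4 = 3, so the flip contributes +1; sign now -1
(23843/1017): 23843 mod 1017 = 452, so (23843/1017) = (452/1017)
factor out 2^2: 452 = 2^2·113; with 1017 mod 8 = 1, (2/1017) = +1; sign now -1; continue with (113/1017)
flip (113/1017) -> (1017/113): both odd, 113 mod 4 = 1, 1017 mod 4 = 1, so the flip contributes +1; sign now -1
(1017/113): 1017 mod 113 = 0, so (1017/113) = (0/113)
reached (0/113); gcd(a, n) > 1, so (0/113) = 0 and the symbol is 0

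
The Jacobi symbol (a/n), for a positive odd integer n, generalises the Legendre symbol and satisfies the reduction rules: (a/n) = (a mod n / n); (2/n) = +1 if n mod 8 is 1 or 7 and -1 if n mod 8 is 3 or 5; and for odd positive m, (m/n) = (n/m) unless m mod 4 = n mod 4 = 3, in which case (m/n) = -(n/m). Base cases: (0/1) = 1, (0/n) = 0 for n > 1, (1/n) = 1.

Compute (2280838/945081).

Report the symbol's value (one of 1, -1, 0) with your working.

1

(2280838/945081): 2280838 mod 945081 = 390676, so (2280838/945081) = (390676/945081)
factor out 2^2: 390676 = 2^2·97669; with 945081 mod 8 = 1, (2/945081) = +1; sign now +1; continue with (97669/945081)
flip (97669/945081) -> (945081/97669): both odd, 97669 mod 4 = 1, 945081 mod 4 = 1, so the flip contributes +1; sign now +1
(945081/97669): 945081 mod 97669 = 66060, so (945081/97669) = (66060/97669)
factor out 2^2: 66060 = 2^2·16515; with 97669 mod 8 = 5, (2/97669) = -1; sign now +1; continue with (16515/97669)
flip (16515/97669) -> (97669/16515): both odd, 16515 mod 4 = 3, 97669 mod 4 = 1, so the flip contributes +1; sign now +1
(97669/16515): 97669 mod 16515 = 15094, so (97669/16515) = (15094/16515)
factor out 2^1: 15094 = 2^1·7547; with 16515 mod 8 = 3, (2/16515) = -1; sign now -1; continue with (7547/16515)
flip (7547/16515) -> (16515/7547): both odd, 7547 mod 4 = 3, 16515 mod 4 = 3, so the flip contributes -1; sign now +1
(16515/7547): 16515 mod 7547 = 1421, so (16515/7547) = (1421/7547)
flip (1421/7547) -> (7547/1421): both odd, 1421 mod 4 = 1, 7547 mod 4 = 3, so the flip contributes +1; sign now +1
(7547/1421): 7547 mod 1421 = 442, so (7547/1421) = (442/1421)
factor out 2^1: 442 = 2^1·221; with 1421 mod 8 = 5, (2/1421) = -1; sign now -1; continue with (221/1421)
flip (221/1421) -> (1421/221): both odd, 221 mod 4 = 1, 1421 mod 4 = 1, so the flip contributes +1; sign now -1
(1421/221): 1421 mod 221 = 95, so (1421/221) = (95/221)
flip (95/221) -> (221/95): both odd, 95 mod 4 = 3, 221 mod 4 = 1, so the flip contributes +1; sign now -1
(221/95): 221 mod 95 = 31, so (221/95) = (31/95)
flip (31/95) -> (95/31): both odd, 31 mod 4 = 3, 95 mod 4 = 3, so the flip contributes -1; sign now +1
(95/31): 95 mod 31 = 2, so (95/31) = (2/31)
factor out 2^1: 2 = 2^1·1; with 31 mod 8 = 7, (2/31) = +1; sign now +1; continue with (1/31)
reached (1/31) = 1, so the symbol is +1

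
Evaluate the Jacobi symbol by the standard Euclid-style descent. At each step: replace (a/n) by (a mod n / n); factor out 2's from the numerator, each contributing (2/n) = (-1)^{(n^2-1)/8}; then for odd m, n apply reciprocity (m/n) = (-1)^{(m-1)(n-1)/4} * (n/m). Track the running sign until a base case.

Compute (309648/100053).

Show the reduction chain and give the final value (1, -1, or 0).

(309648/100053): 309648 mod 100053 = 9489, so (309648/100053) = (9489/100053)
flip (9489/100053) -> (100053/9489): both odd, 9489 mod 4 = 1, 100053 mod 4 = 1, so the flip contributes +1; sign now +1
(100053/9489): 100053 mod 9489 = 5163, so (100053/9489) = (5163/9489)
flip (5163/9489) -> (9489/5163): both odd, 5163 mod 4 = 3, 9489 mod 4 = 1, so the flip contributes +1; sign now +1
(9489/5163): 9489 mod 5163 = 4326, so (9489/5163) = (4326/5163)
factor out 2^1: 4326 = 2^1·2163; with 5163 mod 8 = 3, (2/5163) = -1; sign now -1; continue with (2163/5163)
flip (2163/5163) -> (5163/2163): both odd, 2163 mod 4 = 3, 5163 mod 4 = 3, so the flip contributes -1; sign now +1
(5163/2163): 5163 mod 2163 = 837, so (5163/2163) = (837/2163)
flip (837/2163) -> (2163/837): both odd, 837 mod 4 = 1, 2163 mod 4 = 3, so the flip contributes +1; sign now +1
(2163/837): 2163 mod 837 = 489, so (2163/837) = (489/837)
flip (489/837) -> (837/489): both odd, 489 mod 4 = 1, 837 mod 4 = 1, so the flip contributes +1; sign now +1
(837/489): 837 mod 489 = 348, so (837/489) = (348/489)
factor out 2^2: 348 = 2^2·87; with 489 mod 8 = 1, (2/489) = +1; sign now +1; continue with (87/489)
flip (87/489) -> (489/87): both odd, 87 mod 4 = 3, 489 mod 4 = 1, so the flip contributes +1; sign now +1
(489/87): 489 mod 87 = 54, so (489/87) = (54/87)
factor out 2^1: 54 = 2^1·27; with 87 mod 8 = 7, (2/87) = +1; sign now +1; continue with (27/87)
flip (27/87) -> (87/27): both odd, 27 mod 4 = 3, 87 mod 4 = 3, so the flip contributes -1; sign now -1
(87/27): 87 mod 27 = 6, so (87/27) = (6/27)
factor out 2^1: 6 = 2^1·3; with 27 mod 8 = 3, (2/27) = -1; sign now +1; continue with (3/27)
flip (3/27) -> (27/3): both odd, 3 mod 4 = 3, 27 mod 4 = 3, so the flip contributes -1; sign now -1
(27/3): 27 mod 3 = 0, so (27/3) = (0/3)
reached (0/3); gcd(a, n) > 1, so (0/3) = 0 and the symbol is 0

0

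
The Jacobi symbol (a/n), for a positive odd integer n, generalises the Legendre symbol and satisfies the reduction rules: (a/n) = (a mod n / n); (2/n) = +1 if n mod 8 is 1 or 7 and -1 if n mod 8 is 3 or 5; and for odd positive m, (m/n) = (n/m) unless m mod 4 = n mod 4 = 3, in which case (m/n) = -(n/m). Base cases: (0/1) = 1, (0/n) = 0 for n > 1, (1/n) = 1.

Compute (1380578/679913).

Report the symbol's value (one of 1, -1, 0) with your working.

(1380578/679913) = (20752/679913)   [reduce mod 679913]
20752 = 2^4·1297; (2/679913) = +1 since 679913 mod 8 = 1, so (20752/679913) = (+1)^4·(1297/679913); sign now +1
reciprocity: (1297/679913) = +1·(679913/1297) since 1297 mod 4 = 1, 679913 mod 4 = 1; sign now +1
(679913/1297) = (285/1297)   [reduce mod 1297]
reciprocity: (285/1297) = +1·(1297/285) since 285 mod 4 = 1, 1297 mod 4 = 1; sign now +1
(1297/285) = (157/285)   [reduce mod 285]
reciprocity: (157/285) = +1·(285/157) since 157 mod 4 = 1, 285 mod 4 = 1; sign now +1
(285/157) = (128/157)   [reduce mod 157]
128 = 2^7·1; (2/157) = -1 since 157 mod 8 = 5, so (128/157) = (-1)^7·(1/157); sign now -1
(1/157) = 1; final value = sign = -1

-1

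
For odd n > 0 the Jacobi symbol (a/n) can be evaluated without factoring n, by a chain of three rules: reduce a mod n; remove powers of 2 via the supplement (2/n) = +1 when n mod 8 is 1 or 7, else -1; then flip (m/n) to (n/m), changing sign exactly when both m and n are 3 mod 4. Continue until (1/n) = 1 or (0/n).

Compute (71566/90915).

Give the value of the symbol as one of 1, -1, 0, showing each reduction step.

0

71566 = 2^1·35783; (2/90915) = -1 since 90915 mod 8 = 3, so (71566/90915) = (-1)^1·(35783/90915); sign now -1
reciprocity: (35783/90915) = -1·(90915/35783) since 35783 mod 4 = 3, 90915 mod 4 = 3; sign now +1
(90915/35783) = (19349/35783)   [reduce mod 35783]
reciprocity: (19349/35783) = +1·(35783/19349) since 19349 mod 4 = 1, 35783 mod 4 = 3; sign now +1
(35783/19349) = (16434/19349)   [reduce mod 19349]
16434 = 2^1·8217; (2/19349) = -1 since 19349 mod 8 = 5, so (16434/19349) = (-1)^1·(8217/19349); sign now -1
reciprocity: (8217/19349) = +1·(19349/8217) since 8217 mod 4 = 1, 19349 mod 4 = 1; sign now -1
(19349/8217) = (2915/8217)   [reduce mod 8217]
reciprocity: (2915/8217) = +1·(8217/2915) since 2915 mod 4 = 3, 8217 mod 4 = 1; sign now -1
(8217/2915) = (2387/2915)   [reduce mod 2915]
reciprocity: (2387/2915) = -1·(2915/2387) since 2387 mod 4 = 3, 2915 mod 4 = 3; sign now +1
(2915/2387) = (528/2387)   [reduce mod 2387]
528 = 2^4·33; (2/2387) = -1 since 2387 mod 8 = 3, so (528/2387) = (-1)^4·(33/2387); sign now +1
reciprocity: (33/2387) = +1·(2387/33) since 33 mod 4 = 1, 2387 mod 4 = 3; sign now +1
(2387/33) = (11/33)   [reduce mod 33]
reciprocity: (11/33) = +1·(33/11) since 11 mod 4 = 3, 33 mod 4 = 1; sign now +1
(33/11) = (0/11)   [reduce mod 11]
(0/11) = 0   [gcd(a, n) > 1]; final value = 0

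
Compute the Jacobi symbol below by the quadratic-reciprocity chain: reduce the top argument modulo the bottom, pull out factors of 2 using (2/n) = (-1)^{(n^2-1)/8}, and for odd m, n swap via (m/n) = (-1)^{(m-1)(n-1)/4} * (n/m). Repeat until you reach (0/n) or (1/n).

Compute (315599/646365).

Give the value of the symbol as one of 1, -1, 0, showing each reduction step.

reciprocity: (315599/646365) = +1·(646365/315599) since 315599 mod 4 = 3, 646365 mod 4 = 1; sign now +1
(646365/315599) = (15167/315599)   [reduce mod 315599]
reciprocity: (15167/315599) = -1·(315599/15167) since 15167 mod 4 = 3, 315599 mod 4 = 3; sign now -1
(315599/15167) = (12259/15167)   [reduce mod 15167]
reciprocity: (12259/15167) = -1·(15167/12259) since 12259 mod 4 = 3, 15167 mod 4 = 3; sign now +1
(15167/12259) = (2908/12259)   [reduce mod 12259]
2908 = 2^2·727; (2/12259) = -1 since 12259 mod 8 = 3, so (2908/12259) = (-1)^2·(727/12259); sign now +1
reciprocity: (727/12259) = -1·(12259/727) since 727 mod 4 = 3, 12259 mod 4 = 3; sign now -1
(12259/727) = (627/727)   [reduce mod 727]
reciprocity: (627/727) = -1·(727/627) since 627 mod 4 = 3, 727 mod 4 = 3; sign now +1
(727/627) = (100/627)   [reduce mod 627]
100 = 2^2·25; (2/627) = -1 since 627 mod 8 = 3, so (100/627) = (-1)^2·(25/627); sign now +1
reciprocity: (25/627) = +1·(627/25) since 25 mod 4 = 1, 627 mod 4 = 3; sign now +1
(627/25) = (2/25)   [reduce mod 25]
2 = 2^1·1; (2/25) = +1 since 25 mod 8 = 1, so (2/25) = (+1)^1·(1/25); sign now +1
(1/25) = 1; final value = sign = +1

1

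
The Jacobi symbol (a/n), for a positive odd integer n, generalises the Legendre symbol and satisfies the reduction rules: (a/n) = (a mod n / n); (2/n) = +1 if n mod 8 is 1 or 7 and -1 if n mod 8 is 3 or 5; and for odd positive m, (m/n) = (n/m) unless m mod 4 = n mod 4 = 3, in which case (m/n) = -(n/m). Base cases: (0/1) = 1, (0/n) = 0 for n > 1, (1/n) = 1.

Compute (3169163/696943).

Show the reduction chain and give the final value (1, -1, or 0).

(3169163/696943): 3169163 mod 696943 = 381391, so (3169163/696943) = (381391/696943)
flip (381391/696943) -> (696943/381391): both odd, 381391 mod 4 = 3, 696943 mod 4 = 3, so the flip contributes -1; sign now -1
(696943/381391): 696943 mod 381391 = 315552, so (696943/381391) = (315552/381391)
factor out 2^5: 315552 = 2^5·9861; with 381391 mod 8 = 7, (2/381391) = +1; sign now -1; continue with (9861/381391)
flip (9861/381391) -> (381391/9861): both odd, 9861 mod 4 = 1, 381391 mod 4 = 3, so the flip contributes +1; sign now -1
(381391/9861): 381391 mod 9861 = 6673, so (381391/9861) = (6673/9861)
flip (6673/9861) -> (9861/6673): both odd, 6673 mod 4 = 1, 9861 mod 4 = 1, so the flip contributes +1; sign now -1
(9861/6673): 9861 mod 6673 = 3188, so (9861/6673) = (3188/6673)
factor out 2^2: 3188 = 2^2·797; with 6673 mod 8 = 1, (2/6673) = +1; sign now -1; continue with (797/6673)
flip (797/6673) -> (6673/797): both odd, 797 mod 4 = 1, 6673 mod 4 = 1, so the flip contributes +1; sign now -1
(6673/797): 6673 mod 797 = 297, so (6673/797) = (297/797)
flip (297/797) -> (797/297): both odd, 297 mod 4 = 1, 797 mod 4 = 1, so the flip contributes +1; sign now -1
(797/297): 797 mod 297 = 203, so (797/297) = (203/297)
flip (203/297) -> (297/203): both odd, 203 mod 4 = 3, 297 mod 4 = 1, so the flip contributes +1; sign now -1
(297/203): 297 mod 203 = 94, so (297/203) = (94/203)
factor out 2^1: 94 = 2^1·47; with 203 mod 8 = 3, (2/203) = -1; sign now +1; continue with (47/203)
flip (47/203) -> (203/47): both odd, 47 mod 4 = 3, 203 mod 4 = 3, so the flip contributes -1; sign now -1
(203/47): 203 mod 47 = 15, so (203/47) = (15/47)
flip (15/47) -> (47/15): both odd, 15 mod 4 = 3, 47 mod 4 = 3, so the flip contributes -1; sign now +1
(47/15): 47 mod 15 = 2, so (47/15) = (2/15)
factor out 2^1: 2 = 2^1·1; with 15 mod 8 = 7, (2/15) = +1; sign now +1; continue with (1/15)
reached (1/15) = 1, so the symbol is +1

1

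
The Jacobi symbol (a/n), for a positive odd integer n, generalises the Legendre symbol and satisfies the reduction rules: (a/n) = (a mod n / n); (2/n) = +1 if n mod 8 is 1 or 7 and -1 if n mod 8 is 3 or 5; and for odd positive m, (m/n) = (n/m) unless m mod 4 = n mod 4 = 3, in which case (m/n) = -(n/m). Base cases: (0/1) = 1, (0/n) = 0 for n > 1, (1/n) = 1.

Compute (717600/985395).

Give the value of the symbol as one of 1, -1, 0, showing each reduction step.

0

factor out 2^5: 717600 = 2^5·22425; with 985395 mod 8 = 3, (2/985395) = -1; sign now -1; continue with (22425/985395)
flip (22425/985395) -> (985395/22425): both odd, 22425 mod 4 = 1, 985395 mod 4 = 3, so the flip contributes +1; sign now -1
(985395/22425): 985395 mod 22425 = 21120, so (985395/22425) = (21120/22425)
factor out 2^7: 21120 = 2^7·165; with 22425 mod 8 = 1, (2/22425) = +1; sign now -1; continue with (165/22425)
flip (165/22425) -> (22425/165): both odd, 165 mod 4 = 1, 22425 mod 4 = 1, so the flip contributes +1; sign now -1
(22425/165): 22425 mod 165 = 150, so (22425/165) = (150/165)
factor out 2^1: 150 = 2^1·75; with 165 mod 8 = 5, (2/165) = -1; sign now +1; continue with (75/165)
flip (75/165) -> (165/75): both odd, 75 mod 4 = 3, 165 mod 4 = 1, so the flip contributes +1; sign now +1
(165/75): 165 mod 75 = 15, so (165/75) = (15/75)
flip (15/75) -> (75/15): both odd, 15 mod 4 = 3, 75 mod 4 = 3, so the flip contributes -1; sign now -1
(75/15): 75 mod 15 = 0, so (75/15) = (0/15)
reached (0/15); gcd(a, n) > 1, so (0/15) = 0 and the symbol is 0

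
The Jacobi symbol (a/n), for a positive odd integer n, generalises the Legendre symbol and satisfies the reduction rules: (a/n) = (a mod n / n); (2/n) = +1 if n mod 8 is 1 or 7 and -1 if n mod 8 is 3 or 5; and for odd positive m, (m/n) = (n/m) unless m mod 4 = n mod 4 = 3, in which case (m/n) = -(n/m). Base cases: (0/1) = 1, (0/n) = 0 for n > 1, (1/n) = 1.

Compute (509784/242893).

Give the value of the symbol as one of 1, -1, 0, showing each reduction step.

(509784/242893): 509784 mod 242893 = 23998, so (509784/242893) = (23998/242893)
factor out 2^1: 23998 = 2^1·11999; with 242893 mod 8 = 5, (2/242893) = -1; sign now -1; continue with (11999/242893)
flip (11999/242893) -> (242893/11999): both odd, 11999 mod 4 = 3, 242893 mod 4 = 1, so the flip contributes +1; sign now -1
(242893/11999): 242893 mod 11999 = 2913, so (242893/11999) = (2913/11999)
flip (2913/11999) -> (11999/2913): both odd, 2913 mod 4 = 1, 11999 mod 4 = 3, so the flip contributes +1; sign now -1
(11999/2913): 11999 mod 2913 = 347, so (11999/2913) = (347/2913)
flip (347/2913) -> (2913/347): both odd, 347 mod 4 = 3, 2913 mod 4 = 1, so the flip contributes +1; sign now -1
(2913/347): 2913 mod 347 = 137, so (2913/347) = (137/347)
flip (137/347) -> (347/137): both odd, 137 mod 4 = 1, 347 mod 4 = 3, so the flip contributes +1; sign now -1
(347/137): 347 mod 137 = 73, so (347/137) = (73/137)
flip (73/137) -> (137/73): both odd, 73 mod 4 = 1, 137 mod 4 = 1, so the flip contributes +1; sign now -1
(137/73): 137 mod 73 = 64, so (137/73) = (64/73)
factor out 2^6: 64 = 2^6·1; with 73 mod 8 = 1, (2/73) = +1; sign now -1; continue with (1/73)
reached (1/73) = 1, so the symbol is -1

-1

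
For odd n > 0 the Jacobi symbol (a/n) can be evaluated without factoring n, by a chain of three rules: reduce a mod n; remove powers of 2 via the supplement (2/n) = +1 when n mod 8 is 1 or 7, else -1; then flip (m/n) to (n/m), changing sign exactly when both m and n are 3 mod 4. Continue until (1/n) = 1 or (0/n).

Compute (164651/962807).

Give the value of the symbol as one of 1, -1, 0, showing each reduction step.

flip (164651/962807) -> (962807/164651): both odd, 164651 mod 4 = 3, 962807 mod 4 = 3, so the flip contributes -1; sign now -1
(962807/164651): 962807 mod 164651 = 139552, so (962807/164651) = (139552/164651)
factor out 2^5: 139552 = 2^5·4361; with 164651 mod 8 = 3, (2/164651) = -1; sign now +1; continue with (4361/164651)
flip (4361/164651) -> (164651/4361): both odd, 4361 mod 4 = 1, 164651 mod 4 = 3, so the flip contributes +1; sign now +1
(164651/4361): 164651 mod 4361 = 3294, so (164651/4361) = (3294/4361)
factor out 2^1: 3294 = 2^1·1647; with 4361 mod 8 = 1, (2/4361) = +1; sign now +1; continue with (1647/4361)
flip (1647/4361) -> (4361/1647): both odd, 1647 mod 4 = 3, 4361 mod 4 = 1, so the flip contributes +1; sign now +1
(4361/1647): 4361 mod 1647 = 1067, so (4361/1647) = (1067/1647)
flip (1067/1647) -> (1647/1067): both odd, 1067 mod 4 = 3, 1647 mod 4 = 3, so the flip contributes -1; sign now -1
(1647/1067): 1647 mod 1067 = 580, so (1647/1067) = (580/1067)
factor out 2^2: 580 = 2^2·145; with 1067 mod 8 = 3, (2/1067) = -1; sign now -1; continue with (145/1067)
flip (145/1067) -> (1067/145): both odd, 145 mod 4 = 1, 1067 mod 4 = 3, so the flip contributes +1; sign now -1
(1067/145): 1067 mod 145 = 52, so (1067/145) = (52/145)
factor out 2^2: 52 = 2^2·13; with 145 mod 8 = 1, (2/145) = +1; sign now -1; continue with (13/145)
flip (13/145) -> (145/13): both odd, 13 mod 4 = 1, 145 mod 4 = 1, so the flip contributes +1; sign now -1
(145/13): 145 mod 13 = 2, so (145/13) = (2/13)
factor out 2^1: 2 = 2^1·1; with 13 mod 8 = 5, (2/13) = -1; sign now +1; continue with (1/13)
reached (1/13) = 1, so the symbol is +1

1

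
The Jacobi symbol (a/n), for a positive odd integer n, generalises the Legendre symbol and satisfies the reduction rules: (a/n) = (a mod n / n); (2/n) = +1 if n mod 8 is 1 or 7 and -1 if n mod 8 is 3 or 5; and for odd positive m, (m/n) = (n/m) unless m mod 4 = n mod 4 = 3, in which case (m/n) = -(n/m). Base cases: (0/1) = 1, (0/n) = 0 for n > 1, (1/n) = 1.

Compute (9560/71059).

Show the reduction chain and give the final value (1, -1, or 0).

factor out 2^3: 9560 = 2^3·1195; with 71059 mod 8 = 3, (2/71059) = -1; sign now -1; continue with (1195/71059)
flip (1195/71059) -> (71059/1195): both odd, 1195 mod 4 = 3, 71059 mod 4 = 3, so the flip contributes -1; sign now +1
(71059/1195): 71059 mod 1195 = 554, so (71059/1195) = (554/1195)
factor out 2^1: 554 = 2^1·277; with 1195 mod 8 = 3, (2/1195) = -1; sign now -1; continue with (277/1195)
flip (277/1195) -> (1195/277): both odd, 277 mod 4 = 1, 1195 mod 4 = 3, so the flip contributes +1; sign now -1
(1195/277): 1195 mod 277 = 87, so (1195/277) = (87/277)
flip (87/277) -> (277/87): both odd, 87 mod 4 = 3, 277 mod 4 = 1, so the flip contributes +1; sign now -1
(277/87): 277 mod 87 = 16, so (277/87) = (16/87)
factor out 2^4: 16 = 2^4·1; with 87 mod 8 = 7, (2/87) = +1; sign now -1; continue with (1/87)
reached (1/87) = 1, so the symbol is -1

-1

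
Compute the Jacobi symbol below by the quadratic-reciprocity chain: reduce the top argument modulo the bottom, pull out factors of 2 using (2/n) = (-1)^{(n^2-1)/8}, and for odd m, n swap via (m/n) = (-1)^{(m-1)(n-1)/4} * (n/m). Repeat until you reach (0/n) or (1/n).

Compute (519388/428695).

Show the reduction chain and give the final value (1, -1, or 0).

1

(519388/428695): 519388 mod 428695 = 90693, so (519388/428695) = (90693/428695)
flip (90693/428695) -> (428695/90693): both odd, 90693 mod 4 = 1, 428695 mod 4 = 3, so the flip contributes +1; sign now +1
(428695/90693): 428695 mod 90693 = 65923, so (428695/90693) = (65923/90693)
flip (65923/90693) -> (90693/65923): both odd, 65923 mod 4 = 3, 90693 mod 4 = 1, so the flip contributes +1; sign now +1
(90693/65923): 90693 mod 65923 = 24770, so (90693/65923) = (24770/65923)
factor out 2^1: 24770 = 2^1·12385; with 65923 mod 8 = 3, (2/65923) = -1; sign now -1; continue with (12385/65923)
flip (12385/65923) -> (65923/12385): both odd, 12385 mod 4 = 1, 65923 mod 4 = 3, so the flip contributes +1; sign now -1
(65923/12385): 65923 mod 12385 = 3998, so (65923/12385) = (3998/12385)
factor out 2^1: 3998 = 2^1·1999; with 12385 mod 8 = 1, (2/12385) = +1; sign now -1; continue with (1999/12385)
flip (1999/12385) -> (12385/1999): both odd, 1999 mod 4 = 3, 12385 mod 4 = 1, so the flip contributes +1; sign now -1
(12385/1999): 12385 mod 1999 = 391, so (12385/1999) = (391/1999)
flip (391/1999) -> (1999/391): both odd, 391 mod 4 = 3, 1999 mod 4 = 3, so the flip contributes -1; sign now +1
(1999/391): 1999 mod 391 = 44, so (1999/391) = (44/391)
factor out 2^2: 44 = 2^2·11; with 391 mod 8 = 7, (2/391) = +1; sign now +1; continue with (11/391)
flip (11/391) -> (391/11): both odd, 11 mod 4 = 3, 391 mod 4 = 3, so the flip contributes -1; sign now -1
(391/11): 391 mod 11 = 6, so (391/11) = (6/11)
factor out 2^1: 6 = 2^1·3; with 11 mod 8 = 3, (2/11) = -1; sign now +1; continue with (3/11)
flip (3/11) -> (11/3): both odd, 3 mod 4 = 3, 11 mod 4 = 3, so the flip contributes -1; sign now -1
(11/3): 11 mod 3 = 2, so (11/3) = (2/3)
factor out 2^1: 2 = 2^1·1; with 3 mod 8 = 3, (2/3) = -1; sign now +1; continue with (1/3)
reached (1/3) = 1, so the symbol is +1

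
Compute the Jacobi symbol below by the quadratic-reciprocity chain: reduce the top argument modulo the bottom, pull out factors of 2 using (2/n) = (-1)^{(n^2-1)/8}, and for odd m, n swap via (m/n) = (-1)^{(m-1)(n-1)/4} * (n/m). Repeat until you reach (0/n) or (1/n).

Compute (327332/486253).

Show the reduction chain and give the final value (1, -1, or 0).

0

factor out 2^2: 327332 = 2^2·81833; with 486253 mod 8 = 5, (2/486253) = -1; sign now +1; continue with (81833/486253)
flip (81833/486253) -> (486253/81833): both odd, 81833 mod 4 = 1, 486253 mod 4 = 1, so the flip contributes +1; sign now +1
(486253/81833): 486253 mod 81833 = 77088, so (486253/81833) = (77088/81833)
factor out 2^5: 77088 = 2^5·2409; with 81833 mod 8 = 1, (2/81833) = +1; sign now +1; continue with (2409/81833)
flip (2409/81833) -> (81833/2409): both odd, 2409 mod 4 = 1, 81833 mod 4 = 1, so the flip contributes +1; sign now +1
(81833/2409): 81833 mod 2409 = 2336, so (81833/2409) = (2336/2409)
factor out 2^5: 2336 = 2^5·73; with 2409 mod 8 = 1, (2/2409) = +1; sign now +1; continue with (73/2409)
flip (73/2409) -> (2409/73): both odd, 73 mod 4 = 1, 2409 mod 4 = 1, so the flip contributes +1; sign now +1
(2409/73): 2409 mod 73 = 0, so (2409/73) = (0/73)
reached (0/73); gcd(a, n) > 1, so (0/73) = 0 and the symbol is 0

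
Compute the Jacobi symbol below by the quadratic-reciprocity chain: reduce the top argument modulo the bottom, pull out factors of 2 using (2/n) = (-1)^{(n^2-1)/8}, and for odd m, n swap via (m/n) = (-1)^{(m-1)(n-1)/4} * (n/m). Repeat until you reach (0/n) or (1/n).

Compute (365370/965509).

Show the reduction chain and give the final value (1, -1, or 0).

365370 = 2^1·182685; (2/965509) = -1 since 965509 mod 8 = 5, so (365370/965509) = (-1)^1·(182685/965509); sign now -1
reciprocity: (182685/965509) = +1·(965509/182685) since 182685 mod 4 = 1, 965509 mod 4 = 1; sign now -1
(965509/182685) = (52084/182685)   [reduce mod 182685]
52084 = 2^2·13021; (2/182685) = -1 since 182685 mod 8 = 5, so (52084/182685) = (-1)^2·(13021/182685); sign now -1
reciprocity: (13021/182685) = +1·(182685/13021) since 13021 mod 4 = 1, 182685 mod 4 = 1; sign now -1
(182685/13021) = (391/13021)   [reduce mod 13021]
reciprocity: (391/13021) = +1·(13021/391) since 391 mod 4 = 3, 13021 mod 4 = 1; sign now -1
(13021/391) = (118/391)   [reduce mod 391]
118 = 2^1·59; (2/391) = +1 since 391 mod 8 = 7, so (118/391) = (+1)^1·(59/391); sign now -1
reciprocity: (59/391) = -1·(391/59) since 59 mod 4 = 3, 391 mod 4 = 3; sign now +1
(391/59) = (37/59)   [reduce mod 59]
reciprocity: (37/59) = +1·(59/37) since 37 mod 4 = 1, 59 mod 4 = 3; sign now +1
(59/37) = (22/37)   [reduce mod 37]
22 = 2^1·11; (2/37) = -1 since 37 mod 8 = 5, so (22/37) = (-1)^1·(11/37); sign now -1
reciprocity: (11/37) = +1·(37/11) since 11 mod 4 = 3, 37 mod 4 = 1; sign now -1
(37/11) = (4/11)   [reduce mod 11]
4 = 2^2·1; (2/11) = -1 since 11 mod 8 = 3, so (4/11) = (-1)^2·(1/11); sign now -1
(1/11) = 1; final value = sign = -1

-1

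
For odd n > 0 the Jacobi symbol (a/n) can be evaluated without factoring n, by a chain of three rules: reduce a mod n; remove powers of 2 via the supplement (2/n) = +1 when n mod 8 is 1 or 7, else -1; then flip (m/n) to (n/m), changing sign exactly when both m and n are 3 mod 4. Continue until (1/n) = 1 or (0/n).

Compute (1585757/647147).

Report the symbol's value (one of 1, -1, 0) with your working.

(1585757/647147): 1585757 mod 647147 = 291463, so (1585757/647147) = (291463/647147)
flip (291463/647147) -> (647147/291463): both odd, 291463 mod 4 = 3, 647147 mod 4 = 3, so the flip contributes -1; sign now -1
(647147/291463): 647147 mod 291463 = 64221, so (647147/291463) = (64221/291463)
flip (64221/291463) -> (291463/64221): both odd, 64221 mod 4 = 1, 291463 mod 4 = 3, so the flip contributes +1; sign now -1
(291463/64221): 291463 mod 64221 = 34579, so (291463/64221) = (34579/64221)
flip (34579/64221) -> (64221/34579): both odd, 34579 mod 4 = 3, 64221 mod 4 = 1, so the flip contributes +1; sign now -1
(64221/34579): 64221 mod 34579 = 29642, so (64221/34579) = (29642/34579)
factor out 2^1: 29642 = 2^1·14821; with 34579 mod 8 = 3, (2/34579) = -1; sign now +1; continue with (14821/34579)
flip (14821/34579) -> (34579/14821): both odd, 14821 mod 4 = 1, 34579 mod 4 = 3, so the flip contributes +1; sign now +1
(34579/14821): 34579 mod 14821 = 4937, so (34579/14821) = (4937/14821)
flip (4937/14821) -> (14821/4937): both odd, 4937 mod 4 = 1, 14821 mod 4 = 1, so the flip contributes +1; sign now +1
(14821/4937): 14821 mod 4937 = 10, so (14821/4937) = (10/4937)
factor out 2^1: 10 = 2^1·5; with 4937 mod 8 = 1, (2/4937) = +1; sign now +1; continue with (5/4937)
flip (5/4937) -> (4937/5): both odd, 5 mod 4 = 1, 4937 mod 4 = 1, so the flip contributes +1; sign now +1
(4937/5): 4937 mod 5 = 2, so (4937/5) = (2/5)
factor out 2^1: 2 = 2^1·1; with 5 mod 8 = 5, (2/5) = -1; sign now -1; continue with (1/5)
reached (1/5) = 1, so the symbol is -1

-1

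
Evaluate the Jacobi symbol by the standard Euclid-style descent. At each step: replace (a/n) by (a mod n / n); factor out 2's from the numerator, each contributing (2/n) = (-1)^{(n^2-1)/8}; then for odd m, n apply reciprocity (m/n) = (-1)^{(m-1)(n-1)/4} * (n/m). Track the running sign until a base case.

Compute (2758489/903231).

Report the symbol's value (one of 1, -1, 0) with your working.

(2758489/903231) = (48796/903231)   [reduce mod 903231]
48796 = 2^2·12199; (2/903231) = +1 since 903231 mod 8 = 7, so (48796/903231) = (+1)^2·(12199/903231); sign now +1
reciprocity: (12199/903231) = -1·(903231/12199) since 12199 mod 4 = 3, 903231 mod 4 = 3; sign now -1
(903231/12199) = (505/12199)   [reduce mod 12199]
reciprocity: (505/12199) = +1·(12199/505) since 505 mod 4 = 1, 12199 mod 4 = 3; sign now -1
(12199/505) = (79/505)   [reduce mod 505]
reciprocity: (79/505) = +1·(505/79) since 79 mod 4 = 3, 505 mod 4 = 1; sign now -1
(505/79) = (31/79)   [reduce mod 79]
reciprocity: (31/79) = -1·(79/31) since 31 mod 4 = 3, 79 mod 4 = 3; sign now +1
(79/31) = (17/31)   [reduce mod 31]
reciprocity: (17/31) = +1·(31/17) since 17 mod 4 = 1, 31 mod 4 = 3; sign now +1
(31/17) = (14/17)   [reduce mod 17]
14 = 2^1·7; (2/17) = +1 since 17 mod 8 = 1, so (14/17) = (+1)^1·(7/17); sign now +1
reciprocity: (7/17) = +1·(17/7) since 7 mod 4 = 3, 17 mod 4 = 1; sign now +1
(17/7) = (3/7)   [reduce mod 7]
reciprocity: (3/7) = -1·(7/3) since 3 mod 4 = 3, 7 mod 4 = 3; sign now -1
(7/3) = (1/3)   [reduce mod 3]
(1/3) = 1; final value = sign = -1

-1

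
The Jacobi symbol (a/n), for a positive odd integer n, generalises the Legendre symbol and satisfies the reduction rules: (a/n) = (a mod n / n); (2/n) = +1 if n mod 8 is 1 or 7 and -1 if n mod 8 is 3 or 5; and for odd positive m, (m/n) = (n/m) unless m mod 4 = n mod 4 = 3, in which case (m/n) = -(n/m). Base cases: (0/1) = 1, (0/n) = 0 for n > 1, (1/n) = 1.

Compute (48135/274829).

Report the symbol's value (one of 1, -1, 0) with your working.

-1

flip (48135/274829) -> (274829/48135): both odd, 48135 mod 4 = 3, 274829 mod 4 = 1, so the flip contributes +1; sign now +1
(274829/48135): 274829 mod 48135 = 34154, so (274829/48135) = (34154/48135)
factor out 2^1: 34154 = 2^1·17077; with 48135 mod 8 = 7, (2/48135) = +1; sign now +1; continue with (17077/48135)
flip (17077/48135) -> (48135/17077): both odd, 17077 mod 4 = 1, 48135 mod 4 = 3, so the flip contributes +1; sign now +1
(48135/17077): 48135 mod 17077 = 13981, so (48135/17077) = (13981/17077)
flip (13981/17077) -> (17077/13981): both odd, 13981 mod 4 = 1, 17077 mod 4 = 1, so the flip contributes +1; sign now +1
(17077/13981): 17077 mod 13981 = 3096, so (17077/13981) = (3096/13981)
factor out 2^3: 3096 = 2^3·387; with 13981 mod 8 = 5, (2/13981) = -1; sign now -1; continue with (387/13981)
flip (387/13981) -> (13981/387): both odd, 387 mod 4 = 3, 13981 mod 4 = 1, so the flip contributes +1; sign now -1
(13981/387): 13981 mod 387 = 49, so (13981/387) = (49/387)
flip (49/387) -> (387/49): both odd, 49 mod 4 = 1, 387 mod 4 = 3, so the flip contributes +1; sign now -1
(387/49): 387 mod 49 = 44, so (387/49) = (44/49)
factor out 2^2: 44 = 2^2·11; with 49 mod 8 = 1, (2/49) = +1; sign now -1; continue with (11/49)
flip (11/49) -> (49/11): both odd, 11 mod 4 = 3, 49 mod 4 = 1, so the flip contributes +1; sign now -1
(49/11): 49 mod 11 = 5, so (49/11) = (5/11)
flip (5/11) -> (11/5): both odd, 5 mod 4 = 1, 11 mod 4 = 3, so the flip contributes +1; sign now -1
(11/5): 11 mod 5 = 1, so (11/5) = (1/5)
reached (1/5) = 1, so the symbol is -1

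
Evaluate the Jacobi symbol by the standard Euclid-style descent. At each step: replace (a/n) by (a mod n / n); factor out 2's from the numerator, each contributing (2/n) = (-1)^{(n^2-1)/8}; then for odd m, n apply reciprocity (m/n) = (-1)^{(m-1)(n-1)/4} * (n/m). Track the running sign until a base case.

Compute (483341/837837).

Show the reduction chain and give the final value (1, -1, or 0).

1

flip (483341/837837) -> (837837/483341): both odd, 483341 mod 4 = 1, 837837 mod 4 = 1, so the flip contributes +1; sign now +1
(837837/483341): 837837 mod 483341 = 354496, so (837837/483341) = (354496/483341)
factor out 2^6: 354496 = 2^6·5539; with 483341 mod 8 = 5, (2/483341) = -1; sign now +1; continue with (5539/483341)
flip (5539/483341) -> (483341/5539): both odd, 5539 mod 4 = 3, 483341 mod 4 = 1, so the flip contributes +1; sign now +1
(483341/5539): 483341 mod 5539 = 1448, so (483341/5539) = (1448/5539)
factor out 2^3: 1448 = 2^3·181; with 5539 mod 8 = 3, (2/5539) = -1; sign now -1; continue with (181/5539)
flip (181/5539) -> (5539/181): both odd, 181 mod 4 = 1, 5539 mod 4 = 3, so the flip contributes +1; sign now -1
(5539/181): 5539 mod 181 = 109, so (5539/181) = (109/181)
flip (109/181) -> (181/109): both odd, 109 mod 4 = 1, 181 mod 4 = 1, so the flip contributes +1; sign now -1
(181/109): 181 mod 109 = 72, so (181/109) = (72/109)
factor out 2^3: 72 = 2^3·9; with 109 mod 8 = 5, (2/109) = -1; sign now +1; continue with (9/109)
flip (9/109) -> (109/9): both odd, 9 mod 4 = 1, 109 mod 4 = 1, so the flip contributes +1; sign now +1
(109/9): 109 mod 9 = 1, so (109/9) = (1/9)
reached (1/9) = 1, so the symbol is +1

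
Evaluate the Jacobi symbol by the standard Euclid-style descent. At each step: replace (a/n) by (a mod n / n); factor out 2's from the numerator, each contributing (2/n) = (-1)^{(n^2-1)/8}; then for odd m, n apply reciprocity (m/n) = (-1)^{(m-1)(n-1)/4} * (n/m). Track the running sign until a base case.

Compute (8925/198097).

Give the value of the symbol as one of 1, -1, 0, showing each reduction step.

1

flip (8925/198097) -> (198097/8925): both odd, 8925 mod 4 = 1, 198097 mod 4 = 1, so the flip contributes +1; sign now +1
(198097/8925): 198097 mod 8925 = 1747, so (198097/8925) = (1747/8925)
flip (1747/8925) -> (8925/1747): both odd, 1747 mod 4 = 3, 8925 mod 4 = 1, so the flip contributes +1; sign now +1
(8925/1747): 8925 mod 1747 = 190, so (8925/1747) = (190/1747)
factor out 2^1: 190 = 2^1·95; with 1747 mod 8 = 3, (2/1747) = -1; sign now -1; continue with (95/1747)
flip (95/1747) -> (1747/95): both odd, 95 mod 4 = 3, 1747 mod 4 = 3, so the flip contributes -1; sign now +1
(1747/95): 1747 mod 95 = 37, so (1747/95) = (37/95)
flip (37/95) -> (95/37): both odd, 37 mod 4 = 1, 95 mod 4 = 3, so the flip contributes +1; sign now +1
(95/37): 95 mod 37 = 21, so (95/37) = (21/37)
flip (21/37) -> (37/21): both odd, 21 mod 4 = 1, 37 mod 4 = 1, so the flip contributes +1; sign now +1
(37/21): 37 mod 21 = 16, so (37/21) = (16/21)
factor out 2^4: 16 = 2^4·1; with 21 mod 8 = 5, (2/21) = -1; sign now +1; continue with (1/21)
reached (1/21) = 1, so the symbol is +1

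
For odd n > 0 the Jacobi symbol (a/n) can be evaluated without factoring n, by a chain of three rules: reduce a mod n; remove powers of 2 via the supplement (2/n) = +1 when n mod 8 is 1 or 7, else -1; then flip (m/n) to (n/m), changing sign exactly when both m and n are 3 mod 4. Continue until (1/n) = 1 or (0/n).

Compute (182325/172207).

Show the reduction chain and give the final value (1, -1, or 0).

1

(182325/172207): 182325 mod 172207 = 10118, so (182325/172207) = (10118/172207)
factor out 2^1: 10118 = 2^1·5059; with 172207 mod 8 = 7, (2/172207) = +1; sign now +1; continue with (5059/172207)
flip (5059/172207) -> (172207/5059): both odd, 5059 mod 4 = 3, 172207 mod 4 = 3, so the flip contributes -1; sign now -1
(172207/5059): 172207 mod 5059 = 201, so (172207/5059) = (201/5059)
flip (201/5059) -> (5059/201): both odd, 201 mod 4 = 1, 5059 mod 4 = 3, so the flip contributes +1; sign now -1
(5059/201): 5059 mod 201 = 34, so (5059/201) = (34/201)
factor out 2^1: 34 = 2^1·17; with 201 mod 8 = 1, (2/201) = +1; sign now -1; continue with (17/201)
flip (17/201) -> (201/17): both odd, 17 mod 4 = 1, 201 mod 4 = 1, so the flip contributes +1; sign now -1
(201/17): 201 mod 17 = 14, so (201/17) = (14/17)
factor out 2^1: 14 = 2^1·7; with 17 mod 8 = 1, (2/17) = +1; sign now -1; continue with (7/17)
flip (7/17) -> (17/7): both odd, 7 mod 4 = 3, 17 mod 4 = 1, so the flip contributes +1; sign now -1
(17/7): 17 mod 7 = 3, so (17/7) = (3/7)
flip (3/7) -> (7/3): both odd, 3 mod 4 = 3, 7 mod 4 = 3, so the flip contributes -1; sign now +1
(7/3): 7 mod 3 = 1, so (7/3) = (1/3)
reached (1/3) = 1, so the symbol is +1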